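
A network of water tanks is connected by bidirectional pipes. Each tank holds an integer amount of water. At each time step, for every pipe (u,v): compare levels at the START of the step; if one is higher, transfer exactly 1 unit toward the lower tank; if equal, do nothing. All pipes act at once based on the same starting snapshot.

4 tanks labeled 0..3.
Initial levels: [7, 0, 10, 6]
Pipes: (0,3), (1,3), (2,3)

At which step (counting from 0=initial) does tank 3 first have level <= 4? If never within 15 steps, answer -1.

Step 1: flows [0->3,3->1,2->3] -> levels [6 1 9 7]
Step 2: flows [3->0,3->1,2->3] -> levels [7 2 8 6]
Step 3: flows [0->3,3->1,2->3] -> levels [6 3 7 7]
Step 4: flows [3->0,3->1,2=3] -> levels [7 4 7 5]
Step 5: flows [0->3,3->1,2->3] -> levels [6 5 6 6]
Step 6: flows [0=3,3->1,2=3] -> levels [6 6 6 5]
Step 7: flows [0->3,1->3,2->3] -> levels [5 5 5 8]
Step 8: flows [3->0,3->1,3->2] -> levels [6 6 6 5]
  -> period-2 cycle (repeats step 6); tank 3 never drops to <=4
Tank 3 never reaches <=4 within 15 steps

Answer: -1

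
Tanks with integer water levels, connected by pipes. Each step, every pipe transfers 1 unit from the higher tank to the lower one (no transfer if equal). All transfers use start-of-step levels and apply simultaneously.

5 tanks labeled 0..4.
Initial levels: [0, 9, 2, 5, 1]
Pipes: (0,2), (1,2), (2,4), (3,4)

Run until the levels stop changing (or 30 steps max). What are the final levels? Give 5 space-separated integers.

Answer: 4 4 2 3 4

Derivation:
Step 1: flows [2->0,1->2,2->4,3->4] -> levels [1 8 1 4 3]
Step 2: flows [0=2,1->2,4->2,3->4] -> levels [1 7 3 3 3]
Step 3: flows [2->0,1->2,2=4,3=4] -> levels [2 6 3 3 3]
Step 4: flows [2->0,1->2,2=4,3=4] -> levels [3 5 3 3 3]
Step 5: flows [0=2,1->2,2=4,3=4] -> levels [3 4 4 3 3]
Step 6: flows [2->0,1=2,2->4,3=4] -> levels [4 4 2 3 4]
Step 7: flows [0->2,1->2,4->2,4->3] -> levels [3 3 5 4 2]
Step 8: flows [2->0,2->1,2->4,3->4] -> levels [4 4 2 3 4]
  -> period-2 cycle: step 8 state = step 6 state; never stabilizes
  -> state at step 30: (30-6) mod 2 = 0, same as step 6 -> [4 4 2 3 4]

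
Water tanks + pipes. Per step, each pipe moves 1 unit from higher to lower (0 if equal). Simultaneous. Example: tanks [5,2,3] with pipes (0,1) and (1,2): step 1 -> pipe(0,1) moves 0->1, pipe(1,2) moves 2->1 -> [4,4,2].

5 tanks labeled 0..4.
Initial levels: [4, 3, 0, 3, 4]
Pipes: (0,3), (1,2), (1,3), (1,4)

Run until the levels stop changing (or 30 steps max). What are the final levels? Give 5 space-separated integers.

Step 1: flows [0->3,1->2,1=3,4->1] -> levels [3 3 1 4 3]
Step 2: flows [3->0,1->2,3->1,1=4] -> levels [4 3 2 2 3]
Step 3: flows [0->3,1->2,1->3,1=4] -> levels [3 1 3 4 3]
Step 4: flows [3->0,2->1,3->1,4->1] -> levels [4 4 2 2 2]
Step 5: flows [0->3,1->2,1->3,1->4] -> levels [3 1 3 4 3]
  -> period-2 cycle: step 5 state = step 3 state; never stabilizes
  -> state at step 30: (30-3) mod 2 = 1, same as step 4 -> [4 4 2 2 2]

Answer: 4 4 2 2 2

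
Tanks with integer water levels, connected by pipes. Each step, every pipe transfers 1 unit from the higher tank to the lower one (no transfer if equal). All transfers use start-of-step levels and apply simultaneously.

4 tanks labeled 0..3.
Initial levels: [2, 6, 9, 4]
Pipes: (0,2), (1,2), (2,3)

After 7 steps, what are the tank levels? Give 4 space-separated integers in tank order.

Step 1: flows [2->0,2->1,2->3] -> levels [3 7 6 5]
Step 2: flows [2->0,1->2,2->3] -> levels [4 6 5 6]
Step 3: flows [2->0,1->2,3->2] -> levels [5 5 6 5]
Step 4: flows [2->0,2->1,2->3] -> levels [6 6 3 6]
Step 5: flows [0->2,1->2,3->2] -> levels [5 5 6 5]
  -> period-2 cycle: step 5 state = step 3 state
  -> state at step 7: (7-3) mod 2 = 0, same as step 3 -> [5 5 6 5]

Answer: 5 5 6 5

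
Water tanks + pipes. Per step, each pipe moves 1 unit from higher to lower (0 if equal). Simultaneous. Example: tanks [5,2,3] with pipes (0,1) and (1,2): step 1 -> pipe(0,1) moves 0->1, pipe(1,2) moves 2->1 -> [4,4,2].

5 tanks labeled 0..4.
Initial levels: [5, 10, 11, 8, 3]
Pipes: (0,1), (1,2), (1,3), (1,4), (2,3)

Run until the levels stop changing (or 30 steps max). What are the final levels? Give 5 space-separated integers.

Step 1: flows [1->0,2->1,1->3,1->4,2->3] -> levels [6 8 9 10 4]
Step 2: flows [1->0,2->1,3->1,1->4,3->2] -> levels [7 8 9 8 5]
Step 3: flows [1->0,2->1,1=3,1->4,2->3] -> levels [8 7 7 9 6]
Step 4: flows [0->1,1=2,3->1,1->4,3->2] -> levels [7 8 8 7 7]
Step 5: flows [1->0,1=2,1->3,1->4,2->3] -> levels [8 5 7 9 8]
Step 6: flows [0->1,2->1,3->1,4->1,3->2] -> levels [7 9 7 7 7]
Step 7: flows [1->0,1->2,1->3,1->4,2=3] -> levels [8 5 8 8 8]
Step 8: flows [0->1,2->1,3->1,4->1,2=3] -> levels [7 9 7 7 7]
  -> period-2 cycle: step 8 state = step 6 state; never stabilizes
  -> state at step 30: (30-6) mod 2 = 0, same as step 6 -> [7 9 7 7 7]

Answer: 7 9 7 7 7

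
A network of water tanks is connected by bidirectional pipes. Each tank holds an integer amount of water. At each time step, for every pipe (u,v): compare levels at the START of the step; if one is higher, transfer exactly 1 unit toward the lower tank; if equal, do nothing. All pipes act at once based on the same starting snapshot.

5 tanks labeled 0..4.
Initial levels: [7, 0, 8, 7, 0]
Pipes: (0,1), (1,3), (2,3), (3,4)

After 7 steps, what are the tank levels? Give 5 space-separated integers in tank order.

Answer: 4 6 5 2 5

Derivation:
Step 1: flows [0->1,3->1,2->3,3->4] -> levels [6 2 7 6 1]
Step 2: flows [0->1,3->1,2->3,3->4] -> levels [5 4 6 5 2]
Step 3: flows [0->1,3->1,2->3,3->4] -> levels [4 6 5 4 3]
Step 4: flows [1->0,1->3,2->3,3->4] -> levels [5 4 4 5 4]
Step 5: flows [0->1,3->1,3->2,3->4] -> levels [4 6 5 2 5]
Step 6: flows [1->0,1->3,2->3,4->3] -> levels [5 4 4 5 4]
  -> period-2 cycle: step 6 state = step 4 state
  -> state at step 7: (7-4) mod 2 = 1, same as step 5 -> [4 6 5 2 5]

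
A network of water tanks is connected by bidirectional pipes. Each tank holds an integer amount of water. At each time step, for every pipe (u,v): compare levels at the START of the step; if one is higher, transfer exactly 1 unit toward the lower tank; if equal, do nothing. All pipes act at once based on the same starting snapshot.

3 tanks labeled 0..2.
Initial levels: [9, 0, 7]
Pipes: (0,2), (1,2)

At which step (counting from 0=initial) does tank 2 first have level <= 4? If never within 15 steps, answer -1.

Answer: 7

Derivation:
Step 1: flows [0->2,2->1] -> levels [8 1 7]
Step 2: flows [0->2,2->1] -> levels [7 2 7]
Step 3: flows [0=2,2->1] -> levels [7 3 6]
Step 4: flows [0->2,2->1] -> levels [6 4 6]
Step 5: flows [0=2,2->1] -> levels [6 5 5]
Step 6: flows [0->2,1=2] -> levels [5 5 6]
Step 7: flows [2->0,2->1] -> levels [6 6 4]
Tank 2 first reaches <=4 at step 7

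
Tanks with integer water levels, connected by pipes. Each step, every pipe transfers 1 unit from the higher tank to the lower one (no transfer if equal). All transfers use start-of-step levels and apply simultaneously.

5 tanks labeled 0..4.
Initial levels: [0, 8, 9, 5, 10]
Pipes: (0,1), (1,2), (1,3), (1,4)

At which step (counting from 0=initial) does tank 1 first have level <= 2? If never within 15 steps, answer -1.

Answer: -1

Derivation:
Step 1: flows [1->0,2->1,1->3,4->1] -> levels [1 8 8 6 9]
Step 2: flows [1->0,1=2,1->3,4->1] -> levels [2 7 8 7 8]
Step 3: flows [1->0,2->1,1=3,4->1] -> levels [3 8 7 7 7]
Step 4: flows [1->0,1->2,1->3,1->4] -> levels [4 4 8 8 8]
Step 5: flows [0=1,2->1,3->1,4->1] -> levels [4 7 7 7 7]
Step 6: flows [1->0,1=2,1=3,1=4] -> levels [5 6 7 7 7]
Step 7: flows [1->0,2->1,3->1,4->1] -> levels [6 8 6 6 6]
Step 8: flows [1->0,1->2,1->3,1->4] -> levels [7 4 7 7 7]
Step 9: flows [0->1,2->1,3->1,4->1] -> levels [6 8 6 6 6]
  -> period-2 cycle (repeats step 7); tank 1 never drops to <=2
Tank 1 never reaches <=2 within 15 steps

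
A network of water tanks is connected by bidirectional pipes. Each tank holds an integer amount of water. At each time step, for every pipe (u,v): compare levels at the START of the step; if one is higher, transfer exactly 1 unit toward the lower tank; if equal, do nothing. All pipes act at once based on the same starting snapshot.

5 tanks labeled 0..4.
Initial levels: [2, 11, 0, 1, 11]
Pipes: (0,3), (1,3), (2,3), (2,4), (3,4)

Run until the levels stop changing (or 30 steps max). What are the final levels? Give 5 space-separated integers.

Step 1: flows [0->3,1->3,3->2,4->2,4->3] -> levels [1 10 2 3 9]
Step 2: flows [3->0,1->3,3->2,4->2,4->3] -> levels [2 9 4 3 7]
Step 3: flows [3->0,1->3,2->3,4->2,4->3] -> levels [3 8 4 5 5]
Step 4: flows [3->0,1->3,3->2,4->2,3=4] -> levels [4 7 6 4 4]
Step 5: flows [0=3,1->3,2->3,2->4,3=4] -> levels [4 6 4 6 5]
Step 6: flows [3->0,1=3,3->2,4->2,3->4] -> levels [5 6 6 3 5]
Step 7: flows [0->3,1->3,2->3,2->4,4->3] -> levels [4 5 4 7 5]
Step 8: flows [3->0,3->1,3->2,4->2,3->4] -> levels [5 6 6 3 5]
  -> period-2 cycle: step 8 state = step 6 state; never stabilizes
  -> state at step 30: (30-6) mod 2 = 0, same as step 6 -> [5 6 6 3 5]

Answer: 5 6 6 3 5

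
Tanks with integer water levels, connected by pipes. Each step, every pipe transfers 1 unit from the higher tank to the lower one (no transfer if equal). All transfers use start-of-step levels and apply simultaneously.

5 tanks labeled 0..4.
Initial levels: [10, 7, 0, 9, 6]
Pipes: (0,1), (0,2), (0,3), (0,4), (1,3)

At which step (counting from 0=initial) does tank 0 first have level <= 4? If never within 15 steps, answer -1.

Answer: 5

Derivation:
Step 1: flows [0->1,0->2,0->3,0->4,3->1] -> levels [6 9 1 9 7]
Step 2: flows [1->0,0->2,3->0,4->0,1=3] -> levels [8 8 2 8 6]
Step 3: flows [0=1,0->2,0=3,0->4,1=3] -> levels [6 8 3 8 7]
Step 4: flows [1->0,0->2,3->0,4->0,1=3] -> levels [8 7 4 7 6]
Step 5: flows [0->1,0->2,0->3,0->4,1=3] -> levels [4 8 5 8 7]
Tank 0 first reaches <=4 at step 5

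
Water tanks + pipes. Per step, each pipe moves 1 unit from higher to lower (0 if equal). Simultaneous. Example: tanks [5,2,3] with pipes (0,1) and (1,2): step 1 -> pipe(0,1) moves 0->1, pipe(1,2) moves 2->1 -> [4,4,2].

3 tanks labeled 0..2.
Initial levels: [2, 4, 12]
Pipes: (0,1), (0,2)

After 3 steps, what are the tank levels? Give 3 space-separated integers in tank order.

Step 1: flows [1->0,2->0] -> levels [4 3 11]
Step 2: flows [0->1,2->0] -> levels [4 4 10]
Step 3: flows [0=1,2->0] -> levels [5 4 9]

Answer: 5 4 9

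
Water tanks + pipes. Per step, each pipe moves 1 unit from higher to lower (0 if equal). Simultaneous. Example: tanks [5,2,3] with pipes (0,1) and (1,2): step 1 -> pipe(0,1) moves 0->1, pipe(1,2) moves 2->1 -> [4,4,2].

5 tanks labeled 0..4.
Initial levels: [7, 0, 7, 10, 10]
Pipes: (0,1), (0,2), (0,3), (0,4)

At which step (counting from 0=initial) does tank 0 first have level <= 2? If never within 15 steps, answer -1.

Step 1: flows [0->1,0=2,3->0,4->0] -> levels [8 1 7 9 9]
Step 2: flows [0->1,0->2,3->0,4->0] -> levels [8 2 8 8 8]
Step 3: flows [0->1,0=2,0=3,0=4] -> levels [7 3 8 8 8]
Step 4: flows [0->1,2->0,3->0,4->0] -> levels [9 4 7 7 7]
Step 5: flows [0->1,0->2,0->3,0->4] -> levels [5 5 8 8 8]
Step 6: flows [0=1,2->0,3->0,4->0] -> levels [8 5 7 7 7]
Step 7: flows [0->1,0->2,0->3,0->4] -> levels [4 6 8 8 8]
Step 8: flows [1->0,2->0,3->0,4->0] -> levels [8 5 7 7 7]
  -> period-2 cycle (repeats step 6); tank 0 never drops to <=2
Tank 0 never reaches <=2 within 15 steps

Answer: -1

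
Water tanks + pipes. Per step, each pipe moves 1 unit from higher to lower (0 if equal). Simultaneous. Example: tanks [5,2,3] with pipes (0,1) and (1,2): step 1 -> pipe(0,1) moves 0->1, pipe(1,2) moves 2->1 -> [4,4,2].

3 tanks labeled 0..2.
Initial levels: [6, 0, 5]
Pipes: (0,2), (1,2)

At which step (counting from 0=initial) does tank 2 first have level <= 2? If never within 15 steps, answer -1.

Answer: -1

Derivation:
Step 1: flows [0->2,2->1] -> levels [5 1 5]
Step 2: flows [0=2,2->1] -> levels [5 2 4]
Step 3: flows [0->2,2->1] -> levels [4 3 4]
Step 4: flows [0=2,2->1] -> levels [4 4 3]
Step 5: flows [0->2,1->2] -> levels [3 3 5]
Step 6: flows [2->0,2->1] -> levels [4 4 3]
  -> period-2 cycle (repeats step 4); tank 2 never drops to <=2
Tank 2 never reaches <=2 within 15 steps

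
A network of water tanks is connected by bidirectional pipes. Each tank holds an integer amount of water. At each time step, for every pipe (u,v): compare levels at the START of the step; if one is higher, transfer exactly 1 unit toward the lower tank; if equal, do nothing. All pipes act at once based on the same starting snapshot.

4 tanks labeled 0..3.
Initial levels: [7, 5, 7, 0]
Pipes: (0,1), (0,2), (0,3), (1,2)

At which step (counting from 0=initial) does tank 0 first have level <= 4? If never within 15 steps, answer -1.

Answer: 3

Derivation:
Step 1: flows [0->1,0=2,0->3,2->1] -> levels [5 7 6 1]
Step 2: flows [1->0,2->0,0->3,1->2] -> levels [6 5 6 2]
Step 3: flows [0->1,0=2,0->3,2->1] -> levels [4 7 5 3]
Tank 0 first reaches <=4 at step 3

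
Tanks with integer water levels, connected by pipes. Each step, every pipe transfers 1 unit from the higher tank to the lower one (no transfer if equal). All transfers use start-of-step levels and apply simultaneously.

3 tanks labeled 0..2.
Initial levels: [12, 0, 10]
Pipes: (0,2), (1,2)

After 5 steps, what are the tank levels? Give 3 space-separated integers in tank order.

Step 1: flows [0->2,2->1] -> levels [11 1 10]
Step 2: flows [0->2,2->1] -> levels [10 2 10]
Step 3: flows [0=2,2->1] -> levels [10 3 9]
Step 4: flows [0->2,2->1] -> levels [9 4 9]
Step 5: flows [0=2,2->1] -> levels [9 5 8]

Answer: 9 5 8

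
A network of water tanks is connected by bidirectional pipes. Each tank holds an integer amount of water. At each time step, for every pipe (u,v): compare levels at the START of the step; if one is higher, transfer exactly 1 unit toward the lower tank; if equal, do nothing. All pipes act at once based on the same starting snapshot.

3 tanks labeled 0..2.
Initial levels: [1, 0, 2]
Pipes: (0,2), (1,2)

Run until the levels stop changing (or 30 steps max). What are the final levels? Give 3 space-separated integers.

Step 1: flows [2->0,2->1] -> levels [2 1 0]
Step 2: flows [0->2,1->2] -> levels [1 0 2]
  -> period-2 cycle: step 2 state = step 0 state; never stabilizes
  -> state at step 30: (30-0) mod 2 = 0, same as step 0 -> [1 0 2]

Answer: 1 0 2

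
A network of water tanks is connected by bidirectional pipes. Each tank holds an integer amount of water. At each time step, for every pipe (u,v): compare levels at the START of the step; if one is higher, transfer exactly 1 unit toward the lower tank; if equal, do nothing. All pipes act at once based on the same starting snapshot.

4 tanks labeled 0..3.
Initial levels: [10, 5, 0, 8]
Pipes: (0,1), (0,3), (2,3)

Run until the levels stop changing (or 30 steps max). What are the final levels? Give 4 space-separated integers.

Answer: 5 7 5 6

Derivation:
Step 1: flows [0->1,0->3,3->2] -> levels [8 6 1 8]
Step 2: flows [0->1,0=3,3->2] -> levels [7 7 2 7]
Step 3: flows [0=1,0=3,3->2] -> levels [7 7 3 6]
Step 4: flows [0=1,0->3,3->2] -> levels [6 7 4 6]
Step 5: flows [1->0,0=3,3->2] -> levels [7 6 5 5]
Step 6: flows [0->1,0->3,2=3] -> levels [5 7 5 6]
Step 7: flows [1->0,3->0,3->2] -> levels [7 6 6 4]
Step 8: flows [0->1,0->3,2->3] -> levels [5 7 5 6]
  -> period-2 cycle: step 8 state = step 6 state; never stabilizes
  -> state at step 30: (30-6) mod 2 = 0, same as step 6 -> [5 7 5 6]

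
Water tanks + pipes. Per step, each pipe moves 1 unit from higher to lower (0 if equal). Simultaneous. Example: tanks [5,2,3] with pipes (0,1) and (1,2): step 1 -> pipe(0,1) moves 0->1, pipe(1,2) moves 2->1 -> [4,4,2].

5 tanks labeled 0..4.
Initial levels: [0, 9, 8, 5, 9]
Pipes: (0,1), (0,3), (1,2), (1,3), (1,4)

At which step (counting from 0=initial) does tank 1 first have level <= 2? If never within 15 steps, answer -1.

Answer: -1

Derivation:
Step 1: flows [1->0,3->0,1->2,1->3,1=4] -> levels [2 6 9 5 9]
Step 2: flows [1->0,3->0,2->1,1->3,4->1] -> levels [4 6 8 5 8]
Step 3: flows [1->0,3->0,2->1,1->3,4->1] -> levels [6 6 7 5 7]
Step 4: flows [0=1,0->3,2->1,1->3,4->1] -> levels [5 7 6 7 6]
Step 5: flows [1->0,3->0,1->2,1=3,1->4] -> levels [7 4 7 6 7]
Step 6: flows [0->1,0->3,2->1,3->1,4->1] -> levels [5 8 6 6 6]
Step 7: flows [1->0,3->0,1->2,1->3,1->4] -> levels [7 4 7 6 7]
  -> period-2 cycle (repeats step 5); tank 1 never drops to <=2
Tank 1 never reaches <=2 within 15 steps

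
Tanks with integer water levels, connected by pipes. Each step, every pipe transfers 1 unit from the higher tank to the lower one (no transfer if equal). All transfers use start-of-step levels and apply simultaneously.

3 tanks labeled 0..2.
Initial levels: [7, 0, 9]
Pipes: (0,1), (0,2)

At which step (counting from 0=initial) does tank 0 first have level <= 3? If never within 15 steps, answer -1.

Step 1: flows [0->1,2->0] -> levels [7 1 8]
Step 2: flows [0->1,2->0] -> levels [7 2 7]
Step 3: flows [0->1,0=2] -> levels [6 3 7]
Step 4: flows [0->1,2->0] -> levels [6 4 6]
Step 5: flows [0->1,0=2] -> levels [5 5 6]
Step 6: flows [0=1,2->0] -> levels [6 5 5]
Step 7: flows [0->1,0->2] -> levels [4 6 6]
Step 8: flows [1->0,2->0] -> levels [6 5 5]
  -> period-2 cycle (repeats step 6); tank 0 never drops to <=3
Tank 0 never reaches <=3 within 15 steps

Answer: -1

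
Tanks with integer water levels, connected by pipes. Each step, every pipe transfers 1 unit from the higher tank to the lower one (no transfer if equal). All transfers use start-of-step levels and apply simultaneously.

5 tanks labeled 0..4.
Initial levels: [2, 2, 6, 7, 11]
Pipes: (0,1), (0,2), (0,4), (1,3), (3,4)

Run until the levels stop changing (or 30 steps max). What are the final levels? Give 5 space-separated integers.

Answer: 7 5 5 6 5

Derivation:
Step 1: flows [0=1,2->0,4->0,3->1,4->3] -> levels [4 3 5 7 9]
Step 2: flows [0->1,2->0,4->0,3->1,4->3] -> levels [5 5 4 7 7]
Step 3: flows [0=1,0->2,4->0,3->1,3=4] -> levels [5 6 5 6 6]
Step 4: flows [1->0,0=2,4->0,1=3,3=4] -> levels [7 5 5 6 5]
Step 5: flows [0->1,0->2,0->4,3->1,3->4] -> levels [4 7 6 4 7]
Step 6: flows [1->0,2->0,4->0,1->3,4->3] -> levels [7 5 5 6 5]
  -> period-2 cycle: step 6 state = step 4 state; never stabilizes
  -> state at step 30: (30-4) mod 2 = 0, same as step 4 -> [7 5 5 6 5]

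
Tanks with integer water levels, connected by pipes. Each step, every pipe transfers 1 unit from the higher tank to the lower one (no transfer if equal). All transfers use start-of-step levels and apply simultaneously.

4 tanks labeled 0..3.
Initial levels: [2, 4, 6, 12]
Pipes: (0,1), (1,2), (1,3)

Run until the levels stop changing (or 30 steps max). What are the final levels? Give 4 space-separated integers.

Step 1: flows [1->0,2->1,3->1] -> levels [3 5 5 11]
Step 2: flows [1->0,1=2,3->1] -> levels [4 5 5 10]
Step 3: flows [1->0,1=2,3->1] -> levels [5 5 5 9]
Step 4: flows [0=1,1=2,3->1] -> levels [5 6 5 8]
Step 5: flows [1->0,1->2,3->1] -> levels [6 5 6 7]
Step 6: flows [0->1,2->1,3->1] -> levels [5 8 5 6]
Step 7: flows [1->0,1->2,1->3] -> levels [6 5 6 7]
  -> period-2 cycle: step 7 state = step 5 state; never stabilizes
  -> state at step 30: (30-5) mod 2 = 1, same as step 6 -> [5 8 5 6]

Answer: 5 8 5 6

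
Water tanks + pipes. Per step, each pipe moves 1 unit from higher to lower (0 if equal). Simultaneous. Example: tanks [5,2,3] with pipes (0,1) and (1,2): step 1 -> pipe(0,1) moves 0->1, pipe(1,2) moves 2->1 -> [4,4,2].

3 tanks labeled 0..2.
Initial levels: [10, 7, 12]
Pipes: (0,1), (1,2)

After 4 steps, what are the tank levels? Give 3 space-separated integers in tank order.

Answer: 9 11 9

Derivation:
Step 1: flows [0->1,2->1] -> levels [9 9 11]
Step 2: flows [0=1,2->1] -> levels [9 10 10]
Step 3: flows [1->0,1=2] -> levels [10 9 10]
Step 4: flows [0->1,2->1] -> levels [9 11 9]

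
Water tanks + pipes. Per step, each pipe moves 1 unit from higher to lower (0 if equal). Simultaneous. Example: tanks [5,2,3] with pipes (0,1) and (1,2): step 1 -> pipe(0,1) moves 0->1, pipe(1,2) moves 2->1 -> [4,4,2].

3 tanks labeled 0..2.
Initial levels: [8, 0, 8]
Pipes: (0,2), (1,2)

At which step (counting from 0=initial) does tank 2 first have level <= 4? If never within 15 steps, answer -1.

Step 1: flows [0=2,2->1] -> levels [8 1 7]
Step 2: flows [0->2,2->1] -> levels [7 2 7]
Step 3: flows [0=2,2->1] -> levels [7 3 6]
Step 4: flows [0->2,2->1] -> levels [6 4 6]
Step 5: flows [0=2,2->1] -> levels [6 5 5]
Step 6: flows [0->2,1=2] -> levels [5 5 6]
Step 7: flows [2->0,2->1] -> levels [6 6 4]
Tank 2 first reaches <=4 at step 7

Answer: 7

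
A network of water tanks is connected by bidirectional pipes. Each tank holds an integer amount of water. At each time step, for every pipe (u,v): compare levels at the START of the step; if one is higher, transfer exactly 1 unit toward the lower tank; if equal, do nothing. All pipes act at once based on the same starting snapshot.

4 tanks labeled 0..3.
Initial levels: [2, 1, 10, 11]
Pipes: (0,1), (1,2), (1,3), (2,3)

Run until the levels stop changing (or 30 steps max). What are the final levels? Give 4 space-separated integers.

Answer: 5 7 6 6

Derivation:
Step 1: flows [0->1,2->1,3->1,3->2] -> levels [1 4 10 9]
Step 2: flows [1->0,2->1,3->1,2->3] -> levels [2 5 8 9]
Step 3: flows [1->0,2->1,3->1,3->2] -> levels [3 6 8 7]
Step 4: flows [1->0,2->1,3->1,2->3] -> levels [4 7 6 7]
Step 5: flows [1->0,1->2,1=3,3->2] -> levels [5 5 8 6]
Step 6: flows [0=1,2->1,3->1,2->3] -> levels [5 7 6 6]
Step 7: flows [1->0,1->2,1->3,2=3] -> levels [6 4 7 7]
Step 8: flows [0->1,2->1,3->1,2=3] -> levels [5 7 6 6]
  -> period-2 cycle: step 8 state = step 6 state; never stabilizes
  -> state at step 30: (30-6) mod 2 = 0, same as step 6 -> [5 7 6 6]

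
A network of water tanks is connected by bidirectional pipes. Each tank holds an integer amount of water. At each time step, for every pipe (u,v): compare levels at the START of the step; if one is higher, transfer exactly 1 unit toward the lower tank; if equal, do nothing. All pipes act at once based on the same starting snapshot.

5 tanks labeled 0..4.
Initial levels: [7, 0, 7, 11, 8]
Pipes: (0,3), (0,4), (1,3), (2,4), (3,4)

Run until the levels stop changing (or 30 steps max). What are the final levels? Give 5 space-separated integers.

Answer: 6 7 7 5 8

Derivation:
Step 1: flows [3->0,4->0,3->1,4->2,3->4] -> levels [9 1 8 8 7]
Step 2: flows [0->3,0->4,3->1,2->4,3->4] -> levels [7 2 7 7 10]
Step 3: flows [0=3,4->0,3->1,4->2,4->3] -> levels [8 3 8 7 7]
Step 4: flows [0->3,0->4,3->1,2->4,3=4] -> levels [6 4 7 7 9]
Step 5: flows [3->0,4->0,3->1,4->2,4->3] -> levels [8 5 8 6 6]
Step 6: flows [0->3,0->4,3->1,2->4,3=4] -> levels [6 6 7 6 8]
Step 7: flows [0=3,4->0,1=3,4->2,4->3] -> levels [7 6 8 7 5]
Step 8: flows [0=3,0->4,3->1,2->4,3->4] -> levels [6 7 7 5 8]
Step 9: flows [0->3,4->0,1->3,4->2,4->3] -> levels [6 6 8 8 5]
Step 10: flows [3->0,0->4,3->1,2->4,3->4] -> levels [6 7 7 5 8]
  -> period-2 cycle: step 10 state = step 8 state; never stabilizes
  -> state at step 30: (30-8) mod 2 = 0, same as step 8 -> [6 7 7 5 8]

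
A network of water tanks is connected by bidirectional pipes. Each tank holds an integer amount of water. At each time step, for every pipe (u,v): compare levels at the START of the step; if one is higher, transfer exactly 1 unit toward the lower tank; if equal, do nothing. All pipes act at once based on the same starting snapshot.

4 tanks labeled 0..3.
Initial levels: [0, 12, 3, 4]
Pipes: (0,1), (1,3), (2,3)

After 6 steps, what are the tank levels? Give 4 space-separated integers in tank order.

Answer: 5 3 5 6

Derivation:
Step 1: flows [1->0,1->3,3->2] -> levels [1 10 4 4]
Step 2: flows [1->0,1->3,2=3] -> levels [2 8 4 5]
Step 3: flows [1->0,1->3,3->2] -> levels [3 6 5 5]
Step 4: flows [1->0,1->3,2=3] -> levels [4 4 5 6]
Step 5: flows [0=1,3->1,3->2] -> levels [4 5 6 4]
Step 6: flows [1->0,1->3,2->3] -> levels [5 3 5 6]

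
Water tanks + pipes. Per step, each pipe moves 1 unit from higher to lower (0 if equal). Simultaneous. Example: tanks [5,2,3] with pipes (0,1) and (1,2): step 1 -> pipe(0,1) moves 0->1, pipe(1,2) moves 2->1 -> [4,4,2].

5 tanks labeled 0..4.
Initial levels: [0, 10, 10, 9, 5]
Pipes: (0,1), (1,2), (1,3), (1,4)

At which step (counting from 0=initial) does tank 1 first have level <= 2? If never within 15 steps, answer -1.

Step 1: flows [1->0,1=2,1->3,1->4] -> levels [1 7 10 10 6]
Step 2: flows [1->0,2->1,3->1,1->4] -> levels [2 7 9 9 7]
Step 3: flows [1->0,2->1,3->1,1=4] -> levels [3 8 8 8 7]
Step 4: flows [1->0,1=2,1=3,1->4] -> levels [4 6 8 8 8]
Step 5: flows [1->0,2->1,3->1,4->1] -> levels [5 8 7 7 7]
Step 6: flows [1->0,1->2,1->3,1->4] -> levels [6 4 8 8 8]
Step 7: flows [0->1,2->1,3->1,4->1] -> levels [5 8 7 7 7]
  -> period-2 cycle (repeats step 5); tank 1 never drops to <=2
Tank 1 never reaches <=2 within 15 steps

Answer: -1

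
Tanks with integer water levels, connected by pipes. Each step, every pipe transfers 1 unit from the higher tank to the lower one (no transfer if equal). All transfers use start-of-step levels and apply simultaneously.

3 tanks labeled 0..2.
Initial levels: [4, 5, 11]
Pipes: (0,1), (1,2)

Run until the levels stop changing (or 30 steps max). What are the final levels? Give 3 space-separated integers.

Step 1: flows [1->0,2->1] -> levels [5 5 10]
Step 2: flows [0=1,2->1] -> levels [5 6 9]
Step 3: flows [1->0,2->1] -> levels [6 6 8]
Step 4: flows [0=1,2->1] -> levels [6 7 7]
Step 5: flows [1->0,1=2] -> levels [7 6 7]
Step 6: flows [0->1,2->1] -> levels [6 8 6]
Step 7: flows [1->0,1->2] -> levels [7 6 7]
  -> period-2 cycle: step 7 state = step 5 state; never stabilizes
  -> state at step 30: (30-5) mod 2 = 1, same as step 6 -> [6 8 6]

Answer: 6 8 6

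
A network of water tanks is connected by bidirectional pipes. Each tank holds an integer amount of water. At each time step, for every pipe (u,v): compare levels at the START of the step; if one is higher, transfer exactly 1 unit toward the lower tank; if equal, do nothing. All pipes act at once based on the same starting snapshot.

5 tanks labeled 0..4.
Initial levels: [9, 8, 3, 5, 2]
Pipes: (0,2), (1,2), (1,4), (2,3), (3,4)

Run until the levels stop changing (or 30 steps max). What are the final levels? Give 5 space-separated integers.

Step 1: flows [0->2,1->2,1->4,3->2,3->4] -> levels [8 6 6 3 4]
Step 2: flows [0->2,1=2,1->4,2->3,4->3] -> levels [7 5 6 5 4]
Step 3: flows [0->2,2->1,1->4,2->3,3->4] -> levels [6 5 5 5 6]
Step 4: flows [0->2,1=2,4->1,2=3,4->3] -> levels [5 6 6 6 4]
Step 5: flows [2->0,1=2,1->4,2=3,3->4] -> levels [6 5 5 5 6]
  -> period-2 cycle: step 5 state = step 3 state; never stabilizes
  -> state at step 30: (30-3) mod 2 = 1, same as step 4 -> [5 6 6 6 4]

Answer: 5 6 6 6 4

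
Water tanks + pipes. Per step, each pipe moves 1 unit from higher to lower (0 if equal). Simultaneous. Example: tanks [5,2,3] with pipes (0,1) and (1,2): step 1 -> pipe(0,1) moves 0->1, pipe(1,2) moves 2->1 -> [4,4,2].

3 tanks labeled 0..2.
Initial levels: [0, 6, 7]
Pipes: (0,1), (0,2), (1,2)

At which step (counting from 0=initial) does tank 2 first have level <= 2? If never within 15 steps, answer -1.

Step 1: flows [1->0,2->0,2->1] -> levels [2 6 5]
Step 2: flows [1->0,2->0,1->2] -> levels [4 4 5]
Step 3: flows [0=1,2->0,2->1] -> levels [5 5 3]
Step 4: flows [0=1,0->2,1->2] -> levels [4 4 5]
  -> period-2 cycle (repeats step 2); tank 2 never drops to <=2
Tank 2 never reaches <=2 within 15 steps

Answer: -1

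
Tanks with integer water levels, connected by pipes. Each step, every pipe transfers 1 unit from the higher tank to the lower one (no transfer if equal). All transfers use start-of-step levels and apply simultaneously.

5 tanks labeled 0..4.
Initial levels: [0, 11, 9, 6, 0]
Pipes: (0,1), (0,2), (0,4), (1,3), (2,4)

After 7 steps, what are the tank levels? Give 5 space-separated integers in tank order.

Answer: 7 5 4 6 4

Derivation:
Step 1: flows [1->0,2->0,0=4,1->3,2->4] -> levels [2 9 7 7 1]
Step 2: flows [1->0,2->0,0->4,1->3,2->4] -> levels [3 7 5 8 3]
Step 3: flows [1->0,2->0,0=4,3->1,2->4] -> levels [5 7 3 7 4]
Step 4: flows [1->0,0->2,0->4,1=3,4->2] -> levels [4 6 5 7 4]
Step 5: flows [1->0,2->0,0=4,3->1,2->4] -> levels [6 6 3 6 5]
Step 6: flows [0=1,0->2,0->4,1=3,4->2] -> levels [4 6 5 6 5]
Step 7: flows [1->0,2->0,4->0,1=3,2=4] -> levels [7 5 4 6 4]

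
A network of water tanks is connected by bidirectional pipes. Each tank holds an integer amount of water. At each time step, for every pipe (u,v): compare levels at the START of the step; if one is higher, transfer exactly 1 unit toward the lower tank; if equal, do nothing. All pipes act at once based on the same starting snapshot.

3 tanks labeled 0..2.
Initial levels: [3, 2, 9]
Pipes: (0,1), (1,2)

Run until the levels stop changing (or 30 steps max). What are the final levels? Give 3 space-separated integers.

Step 1: flows [0->1,2->1] -> levels [2 4 8]
Step 2: flows [1->0,2->1] -> levels [3 4 7]
Step 3: flows [1->0,2->1] -> levels [4 4 6]
Step 4: flows [0=1,2->1] -> levels [4 5 5]
Step 5: flows [1->0,1=2] -> levels [5 4 5]
Step 6: flows [0->1,2->1] -> levels [4 6 4]
Step 7: flows [1->0,1->2] -> levels [5 4 5]
  -> period-2 cycle: step 7 state = step 5 state; never stabilizes
  -> state at step 30: (30-5) mod 2 = 1, same as step 6 -> [4 6 4]

Answer: 4 6 4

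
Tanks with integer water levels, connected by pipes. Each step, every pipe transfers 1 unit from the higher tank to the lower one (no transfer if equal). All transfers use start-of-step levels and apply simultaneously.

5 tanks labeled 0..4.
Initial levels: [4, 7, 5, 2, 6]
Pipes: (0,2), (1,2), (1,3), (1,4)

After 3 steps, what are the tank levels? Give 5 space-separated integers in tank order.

Answer: 4 4 6 5 5

Derivation:
Step 1: flows [2->0,1->2,1->3,1->4] -> levels [5 4 5 3 7]
Step 2: flows [0=2,2->1,1->3,4->1] -> levels [5 5 4 4 6]
Step 3: flows [0->2,1->2,1->3,4->1] -> levels [4 4 6 5 5]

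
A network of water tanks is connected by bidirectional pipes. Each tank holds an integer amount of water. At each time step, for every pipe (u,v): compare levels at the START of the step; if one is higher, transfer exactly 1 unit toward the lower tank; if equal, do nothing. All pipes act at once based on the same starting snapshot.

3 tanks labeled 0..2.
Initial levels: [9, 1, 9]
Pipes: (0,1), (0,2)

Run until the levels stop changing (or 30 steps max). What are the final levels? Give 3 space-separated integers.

Step 1: flows [0->1,0=2] -> levels [8 2 9]
Step 2: flows [0->1,2->0] -> levels [8 3 8]
Step 3: flows [0->1,0=2] -> levels [7 4 8]
Step 4: flows [0->1,2->0] -> levels [7 5 7]
Step 5: flows [0->1,0=2] -> levels [6 6 7]
Step 6: flows [0=1,2->0] -> levels [7 6 6]
Step 7: flows [0->1,0->2] -> levels [5 7 7]
Step 8: flows [1->0,2->0] -> levels [7 6 6]
  -> period-2 cycle: step 8 state = step 6 state; never stabilizes
  -> state at step 30: (30-6) mod 2 = 0, same as step 6 -> [7 6 6]

Answer: 7 6 6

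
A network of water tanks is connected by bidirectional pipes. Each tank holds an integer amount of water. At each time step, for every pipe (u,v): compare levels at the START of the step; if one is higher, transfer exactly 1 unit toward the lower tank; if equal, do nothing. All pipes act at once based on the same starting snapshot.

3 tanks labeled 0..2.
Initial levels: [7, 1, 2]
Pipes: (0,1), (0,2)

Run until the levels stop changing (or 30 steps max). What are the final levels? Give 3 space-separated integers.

Step 1: flows [0->1,0->2] -> levels [5 2 3]
Step 2: flows [0->1,0->2] -> levels [3 3 4]
Step 3: flows [0=1,2->0] -> levels [4 3 3]
Step 4: flows [0->1,0->2] -> levels [2 4 4]
Step 5: flows [1->0,2->0] -> levels [4 3 3]
  -> period-2 cycle: step 5 state = step 3 state; never stabilizes
  -> state at step 30: (30-3) mod 2 = 1, same as step 4 -> [2 4 4]

Answer: 2 4 4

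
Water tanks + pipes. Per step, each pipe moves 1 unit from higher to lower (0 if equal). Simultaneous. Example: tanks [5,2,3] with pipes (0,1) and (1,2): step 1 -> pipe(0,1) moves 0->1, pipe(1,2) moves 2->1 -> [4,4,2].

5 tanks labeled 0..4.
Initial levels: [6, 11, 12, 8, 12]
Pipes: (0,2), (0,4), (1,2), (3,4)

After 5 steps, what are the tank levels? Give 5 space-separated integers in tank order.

Answer: 9 10 11 9 10

Derivation:
Step 1: flows [2->0,4->0,2->1,4->3] -> levels [8 12 10 9 10]
Step 2: flows [2->0,4->0,1->2,4->3] -> levels [10 11 10 10 8]
Step 3: flows [0=2,0->4,1->2,3->4] -> levels [9 10 11 9 10]
Step 4: flows [2->0,4->0,2->1,4->3] -> levels [11 11 9 10 8]
Step 5: flows [0->2,0->4,1->2,3->4] -> levels [9 10 11 9 10]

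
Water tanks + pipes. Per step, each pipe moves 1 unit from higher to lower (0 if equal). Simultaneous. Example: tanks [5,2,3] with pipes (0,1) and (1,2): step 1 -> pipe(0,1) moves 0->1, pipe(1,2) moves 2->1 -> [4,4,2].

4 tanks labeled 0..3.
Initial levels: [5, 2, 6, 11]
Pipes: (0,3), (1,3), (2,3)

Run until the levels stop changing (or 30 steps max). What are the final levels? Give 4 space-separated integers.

Step 1: flows [3->0,3->1,3->2] -> levels [6 3 7 8]
Step 2: flows [3->0,3->1,3->2] -> levels [7 4 8 5]
Step 3: flows [0->3,3->1,2->3] -> levels [6 5 7 6]
Step 4: flows [0=3,3->1,2->3] -> levels [6 6 6 6]
Step 5: flows [0=3,1=3,2=3] -> levels [6 6 6 6]
  -> stable (no change)

Answer: 6 6 6 6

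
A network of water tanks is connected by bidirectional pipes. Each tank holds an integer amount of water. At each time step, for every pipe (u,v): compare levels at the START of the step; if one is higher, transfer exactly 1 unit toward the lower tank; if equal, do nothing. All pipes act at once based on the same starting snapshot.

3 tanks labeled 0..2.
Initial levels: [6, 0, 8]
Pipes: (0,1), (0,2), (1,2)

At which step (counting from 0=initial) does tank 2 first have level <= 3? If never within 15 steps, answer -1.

Answer: -1

Derivation:
Step 1: flows [0->1,2->0,2->1] -> levels [6 2 6]
Step 2: flows [0->1,0=2,2->1] -> levels [5 4 5]
Step 3: flows [0->1,0=2,2->1] -> levels [4 6 4]
Step 4: flows [1->0,0=2,1->2] -> levels [5 4 5]
  -> period-2 cycle (repeats step 2); tank 2 never drops to <=3
Tank 2 never reaches <=3 within 15 steps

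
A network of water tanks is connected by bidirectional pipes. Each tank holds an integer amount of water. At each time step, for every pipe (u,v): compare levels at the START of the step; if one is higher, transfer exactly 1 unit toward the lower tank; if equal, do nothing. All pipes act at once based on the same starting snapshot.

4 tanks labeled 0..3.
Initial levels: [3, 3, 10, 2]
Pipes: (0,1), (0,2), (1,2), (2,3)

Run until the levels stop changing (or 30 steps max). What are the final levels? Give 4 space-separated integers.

Step 1: flows [0=1,2->0,2->1,2->3] -> levels [4 4 7 3]
Step 2: flows [0=1,2->0,2->1,2->3] -> levels [5 5 4 4]
Step 3: flows [0=1,0->2,1->2,2=3] -> levels [4 4 6 4]
Step 4: flows [0=1,2->0,2->1,2->3] -> levels [5 5 3 5]
Step 5: flows [0=1,0->2,1->2,3->2] -> levels [4 4 6 4]
  -> period-2 cycle: step 5 state = step 3 state; never stabilizes
  -> state at step 30: (30-3) mod 2 = 1, same as step 4 -> [5 5 3 5]

Answer: 5 5 3 5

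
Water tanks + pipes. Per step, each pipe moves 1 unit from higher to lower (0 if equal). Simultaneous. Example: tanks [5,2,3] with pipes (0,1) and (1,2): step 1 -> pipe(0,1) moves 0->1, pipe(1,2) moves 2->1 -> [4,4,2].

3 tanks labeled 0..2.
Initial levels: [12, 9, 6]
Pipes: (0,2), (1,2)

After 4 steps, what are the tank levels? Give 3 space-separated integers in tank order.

Step 1: flows [0->2,1->2] -> levels [11 8 8]
Step 2: flows [0->2,1=2] -> levels [10 8 9]
Step 3: flows [0->2,2->1] -> levels [9 9 9]
Step 4: flows [0=2,1=2] -> levels [9 9 9]

Answer: 9 9 9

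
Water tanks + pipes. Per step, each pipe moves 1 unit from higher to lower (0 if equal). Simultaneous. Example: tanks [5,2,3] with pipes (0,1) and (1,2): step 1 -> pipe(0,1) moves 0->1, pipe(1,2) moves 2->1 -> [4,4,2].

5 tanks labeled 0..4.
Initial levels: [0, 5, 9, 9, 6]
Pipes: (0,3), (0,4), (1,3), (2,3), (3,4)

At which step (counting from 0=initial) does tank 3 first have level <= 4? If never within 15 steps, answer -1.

Step 1: flows [3->0,4->0,3->1,2=3,3->4] -> levels [2 6 9 6 6]
Step 2: flows [3->0,4->0,1=3,2->3,3=4] -> levels [4 6 8 6 5]
Step 3: flows [3->0,4->0,1=3,2->3,3->4] -> levels [6 6 7 5 5]
Step 4: flows [0->3,0->4,1->3,2->3,3=4] -> levels [4 5 6 8 6]
Step 5: flows [3->0,4->0,3->1,3->2,3->4] -> levels [6 6 7 4 6]
Tank 3 first reaches <=4 at step 5

Answer: 5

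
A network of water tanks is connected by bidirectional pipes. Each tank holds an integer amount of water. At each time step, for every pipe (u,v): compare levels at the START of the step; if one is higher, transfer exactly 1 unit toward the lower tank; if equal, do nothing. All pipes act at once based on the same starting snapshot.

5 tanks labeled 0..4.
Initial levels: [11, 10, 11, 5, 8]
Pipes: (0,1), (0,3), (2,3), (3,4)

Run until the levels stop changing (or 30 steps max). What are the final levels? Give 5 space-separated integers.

Answer: 8 10 8 11 8

Derivation:
Step 1: flows [0->1,0->3,2->3,4->3] -> levels [9 11 10 8 7]
Step 2: flows [1->0,0->3,2->3,3->4] -> levels [9 10 9 9 8]
Step 3: flows [1->0,0=3,2=3,3->4] -> levels [10 9 9 8 9]
Step 4: flows [0->1,0->3,2->3,4->3] -> levels [8 10 8 11 8]
Step 5: flows [1->0,3->0,3->2,3->4] -> levels [10 9 9 8 9]
  -> period-2 cycle: step 5 state = step 3 state; never stabilizes
  -> state at step 30: (30-3) mod 2 = 1, same as step 4 -> [8 10 8 11 8]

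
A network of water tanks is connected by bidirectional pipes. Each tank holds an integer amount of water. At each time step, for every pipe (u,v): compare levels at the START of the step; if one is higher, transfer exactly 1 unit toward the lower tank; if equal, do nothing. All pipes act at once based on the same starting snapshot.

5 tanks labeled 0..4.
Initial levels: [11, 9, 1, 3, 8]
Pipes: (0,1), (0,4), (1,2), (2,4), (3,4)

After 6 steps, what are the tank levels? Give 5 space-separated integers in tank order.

Answer: 6 7 6 5 8

Derivation:
Step 1: flows [0->1,0->4,1->2,4->2,4->3] -> levels [9 9 3 4 7]
Step 2: flows [0=1,0->4,1->2,4->2,4->3] -> levels [8 8 5 5 6]
Step 3: flows [0=1,0->4,1->2,4->2,4->3] -> levels [7 7 7 6 5]
Step 4: flows [0=1,0->4,1=2,2->4,3->4] -> levels [6 7 6 5 8]
Step 5: flows [1->0,4->0,1->2,4->2,4->3] -> levels [8 5 8 6 5]
Step 6: flows [0->1,0->4,2->1,2->4,3->4] -> levels [6 7 6 5 8]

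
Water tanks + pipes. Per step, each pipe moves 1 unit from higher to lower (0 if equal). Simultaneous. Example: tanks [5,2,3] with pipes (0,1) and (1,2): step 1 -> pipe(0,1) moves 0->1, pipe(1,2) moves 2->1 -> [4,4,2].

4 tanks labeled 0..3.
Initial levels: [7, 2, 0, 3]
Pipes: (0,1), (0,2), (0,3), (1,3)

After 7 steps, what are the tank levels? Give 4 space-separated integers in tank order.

Step 1: flows [0->1,0->2,0->3,3->1] -> levels [4 4 1 3]
Step 2: flows [0=1,0->2,0->3,1->3] -> levels [2 3 2 5]
Step 3: flows [1->0,0=2,3->0,3->1] -> levels [4 3 2 3]
Step 4: flows [0->1,0->2,0->3,1=3] -> levels [1 4 3 4]
Step 5: flows [1->0,2->0,3->0,1=3] -> levels [4 3 2 3]
  -> period-2 cycle: step 5 state = step 3 state
  -> state at step 7: (7-3) mod 2 = 0, same as step 3 -> [4 3 2 3]

Answer: 4 3 2 3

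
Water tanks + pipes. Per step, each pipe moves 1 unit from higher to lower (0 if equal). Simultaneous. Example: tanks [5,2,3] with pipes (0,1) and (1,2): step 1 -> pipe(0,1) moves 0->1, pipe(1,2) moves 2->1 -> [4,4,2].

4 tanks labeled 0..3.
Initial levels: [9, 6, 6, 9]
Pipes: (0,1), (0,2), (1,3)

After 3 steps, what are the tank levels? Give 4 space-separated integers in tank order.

Step 1: flows [0->1,0->2,3->1] -> levels [7 8 7 8]
Step 2: flows [1->0,0=2,1=3] -> levels [8 7 7 8]
Step 3: flows [0->1,0->2,3->1] -> levels [6 9 8 7]

Answer: 6 9 8 7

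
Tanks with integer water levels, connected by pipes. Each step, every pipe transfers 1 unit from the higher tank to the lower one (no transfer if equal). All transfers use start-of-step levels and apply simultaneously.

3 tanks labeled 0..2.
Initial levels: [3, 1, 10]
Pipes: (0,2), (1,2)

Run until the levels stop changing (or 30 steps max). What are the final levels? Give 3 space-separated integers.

Step 1: flows [2->0,2->1] -> levels [4 2 8]
Step 2: flows [2->0,2->1] -> levels [5 3 6]
Step 3: flows [2->0,2->1] -> levels [6 4 4]
Step 4: flows [0->2,1=2] -> levels [5 4 5]
Step 5: flows [0=2,2->1] -> levels [5 5 4]
Step 6: flows [0->2,1->2] -> levels [4 4 6]
Step 7: flows [2->0,2->1] -> levels [5 5 4]
  -> period-2 cycle: step 7 state = step 5 state; never stabilizes
  -> state at step 30: (30-5) mod 2 = 1, same as step 6 -> [4 4 6]

Answer: 4 4 6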